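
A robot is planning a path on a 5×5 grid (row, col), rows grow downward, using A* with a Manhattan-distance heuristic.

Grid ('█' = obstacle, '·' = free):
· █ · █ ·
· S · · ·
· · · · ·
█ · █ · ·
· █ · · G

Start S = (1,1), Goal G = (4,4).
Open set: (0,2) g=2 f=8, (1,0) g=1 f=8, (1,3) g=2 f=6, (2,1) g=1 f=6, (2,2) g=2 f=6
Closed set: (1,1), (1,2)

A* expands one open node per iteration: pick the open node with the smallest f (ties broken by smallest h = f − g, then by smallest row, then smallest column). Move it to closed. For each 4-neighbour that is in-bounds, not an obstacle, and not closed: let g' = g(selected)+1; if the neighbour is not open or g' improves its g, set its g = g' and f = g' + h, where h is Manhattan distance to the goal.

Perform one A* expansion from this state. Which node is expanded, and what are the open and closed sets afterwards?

expanded=(1,3); open=[(0,2) g=2 f=8, (1,0) g=1 f=8, (1,4) g=3 f=6, (2,1) g=1 f=6, (2,2) g=2 f=6, (2,3) g=3 f=6]; closed=[(1,1), (1,2), (1,3)]

step 1: expand (1,3) (f=6, h=4) → closed; open now [(0,2) g=2 f=8, (1,0) g=1 f=8, (1,4) g=3 f=6, (2,1) g=1 f=6, (2,2) g=2 f=6, (2,3) g=3 f=6]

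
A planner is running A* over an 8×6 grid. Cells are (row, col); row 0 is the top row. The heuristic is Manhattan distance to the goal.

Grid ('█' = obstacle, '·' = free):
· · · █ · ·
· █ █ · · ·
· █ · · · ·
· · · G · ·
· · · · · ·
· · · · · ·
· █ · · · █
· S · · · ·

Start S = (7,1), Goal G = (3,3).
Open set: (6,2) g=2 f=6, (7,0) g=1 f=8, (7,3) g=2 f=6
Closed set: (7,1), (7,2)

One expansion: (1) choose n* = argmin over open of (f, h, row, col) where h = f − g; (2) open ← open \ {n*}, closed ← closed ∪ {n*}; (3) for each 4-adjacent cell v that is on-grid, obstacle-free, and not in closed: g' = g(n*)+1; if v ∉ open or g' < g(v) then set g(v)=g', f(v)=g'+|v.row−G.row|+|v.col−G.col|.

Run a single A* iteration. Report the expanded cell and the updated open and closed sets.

step 1: expand (6,2) (f=6, h=4) → closed; open now [(5,2) g=3 f=6, (6,3) g=3 f=6, (7,0) g=1 f=8, (7,3) g=2 f=6]

expanded=(6,2); open=[(5,2) g=3 f=6, (6,3) g=3 f=6, (7,0) g=1 f=8, (7,3) g=2 f=6]; closed=[(6,2), (7,1), (7,2)]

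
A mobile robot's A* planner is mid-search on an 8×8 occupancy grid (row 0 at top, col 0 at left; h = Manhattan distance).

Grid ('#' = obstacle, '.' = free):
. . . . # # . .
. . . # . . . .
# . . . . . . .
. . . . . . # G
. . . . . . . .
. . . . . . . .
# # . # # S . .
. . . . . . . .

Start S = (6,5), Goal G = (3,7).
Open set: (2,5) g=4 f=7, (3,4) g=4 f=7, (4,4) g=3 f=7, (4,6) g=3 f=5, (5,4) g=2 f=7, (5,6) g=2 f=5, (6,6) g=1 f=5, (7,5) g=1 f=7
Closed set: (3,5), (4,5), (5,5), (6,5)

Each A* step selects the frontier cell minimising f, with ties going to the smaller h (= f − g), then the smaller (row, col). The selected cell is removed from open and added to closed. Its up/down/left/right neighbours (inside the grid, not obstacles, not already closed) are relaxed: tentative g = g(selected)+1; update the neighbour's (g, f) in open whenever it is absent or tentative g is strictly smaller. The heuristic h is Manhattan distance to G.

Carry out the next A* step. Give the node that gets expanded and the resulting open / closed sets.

expanded=(4,6); open=[(2,5) g=4 f=7, (3,4) g=4 f=7, (4,4) g=3 f=7, (4,7) g=4 f=5, (5,4) g=2 f=7, (5,6) g=2 f=5, (6,6) g=1 f=5, (7,5) g=1 f=7]; closed=[(3,5), (4,5), (4,6), (5,5), (6,5)]

step 1: expand (4,6) (f=5, h=2) → closed; open now [(2,5) g=4 f=7, (3,4) g=4 f=7, (4,4) g=3 f=7, (4,7) g=4 f=5, (5,4) g=2 f=7, (5,6) g=2 f=5, (6,6) g=1 f=5, (7,5) g=1 f=7]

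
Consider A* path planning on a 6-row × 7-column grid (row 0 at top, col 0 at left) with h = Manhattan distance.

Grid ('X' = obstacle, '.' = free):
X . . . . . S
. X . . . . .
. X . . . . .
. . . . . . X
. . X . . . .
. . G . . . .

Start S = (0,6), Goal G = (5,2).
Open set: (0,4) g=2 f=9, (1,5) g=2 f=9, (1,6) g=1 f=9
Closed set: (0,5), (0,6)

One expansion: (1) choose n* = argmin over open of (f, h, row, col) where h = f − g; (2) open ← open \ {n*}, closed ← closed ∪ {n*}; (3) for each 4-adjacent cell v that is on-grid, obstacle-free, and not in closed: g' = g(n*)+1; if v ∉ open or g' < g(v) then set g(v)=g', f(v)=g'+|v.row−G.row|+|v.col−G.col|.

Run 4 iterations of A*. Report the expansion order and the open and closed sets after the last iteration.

step 1: expand (0,4) (f=9, h=7) → closed; open now [(0,3) g=3 f=9, (1,4) g=3 f=9, (1,5) g=2 f=9, (1,6) g=1 f=9]
step 2: expand (0,3) (f=9, h=6) → closed; open now [(0,2) g=4 f=9, (1,3) g=4 f=9, (1,4) g=3 f=9, (1,5) g=2 f=9, (1,6) g=1 f=9]
step 3: expand (0,2) (f=9, h=5) → closed; open now [(0,1) g=5 f=11, (1,2) g=5 f=9, (1,3) g=4 f=9, (1,4) g=3 f=9, (1,5) g=2 f=9, (1,6) g=1 f=9]
step 4: expand (1,2) (f=9, h=4) → closed; open now [(0,1) g=5 f=11, (1,3) g=4 f=9, (1,4) g=3 f=9, (1,5) g=2 f=9, (1,6) g=1 f=9, (2,2) g=6 f=9]

order=[(0,4) → (0,3) → (0,2) → (1,2)]; open=[(0,1) g=5 f=11, (1,3) g=4 f=9, (1,4) g=3 f=9, (1,5) g=2 f=9, (1,6) g=1 f=9, (2,2) g=6 f=9]; closed=[(0,2), (0,3), (0,4), (0,5), (0,6), (1,2)]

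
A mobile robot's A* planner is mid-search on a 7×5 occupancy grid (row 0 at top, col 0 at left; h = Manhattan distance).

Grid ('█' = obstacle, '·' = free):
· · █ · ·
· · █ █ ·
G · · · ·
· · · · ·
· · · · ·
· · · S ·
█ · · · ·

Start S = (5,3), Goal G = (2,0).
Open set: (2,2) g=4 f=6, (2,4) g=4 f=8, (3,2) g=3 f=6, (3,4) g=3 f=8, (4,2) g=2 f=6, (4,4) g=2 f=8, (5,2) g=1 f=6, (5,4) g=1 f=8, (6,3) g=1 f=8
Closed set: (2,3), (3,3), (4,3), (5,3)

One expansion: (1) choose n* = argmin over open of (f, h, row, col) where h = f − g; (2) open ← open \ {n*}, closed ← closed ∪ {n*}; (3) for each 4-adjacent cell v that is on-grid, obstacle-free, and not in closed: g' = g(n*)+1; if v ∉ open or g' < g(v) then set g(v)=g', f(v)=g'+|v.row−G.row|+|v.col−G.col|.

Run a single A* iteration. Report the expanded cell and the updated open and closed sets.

step 1: expand (2,2) (f=6, h=2) → closed; open now [(2,1) g=5 f=6, (2,4) g=4 f=8, (3,2) g=3 f=6, (3,4) g=3 f=8, (4,2) g=2 f=6, (4,4) g=2 f=8, (5,2) g=1 f=6, (5,4) g=1 f=8, (6,3) g=1 f=8]

expanded=(2,2); open=[(2,1) g=5 f=6, (2,4) g=4 f=8, (3,2) g=3 f=6, (3,4) g=3 f=8, (4,2) g=2 f=6, (4,4) g=2 f=8, (5,2) g=1 f=6, (5,4) g=1 f=8, (6,3) g=1 f=8]; closed=[(2,2), (2,3), (3,3), (4,3), (5,3)]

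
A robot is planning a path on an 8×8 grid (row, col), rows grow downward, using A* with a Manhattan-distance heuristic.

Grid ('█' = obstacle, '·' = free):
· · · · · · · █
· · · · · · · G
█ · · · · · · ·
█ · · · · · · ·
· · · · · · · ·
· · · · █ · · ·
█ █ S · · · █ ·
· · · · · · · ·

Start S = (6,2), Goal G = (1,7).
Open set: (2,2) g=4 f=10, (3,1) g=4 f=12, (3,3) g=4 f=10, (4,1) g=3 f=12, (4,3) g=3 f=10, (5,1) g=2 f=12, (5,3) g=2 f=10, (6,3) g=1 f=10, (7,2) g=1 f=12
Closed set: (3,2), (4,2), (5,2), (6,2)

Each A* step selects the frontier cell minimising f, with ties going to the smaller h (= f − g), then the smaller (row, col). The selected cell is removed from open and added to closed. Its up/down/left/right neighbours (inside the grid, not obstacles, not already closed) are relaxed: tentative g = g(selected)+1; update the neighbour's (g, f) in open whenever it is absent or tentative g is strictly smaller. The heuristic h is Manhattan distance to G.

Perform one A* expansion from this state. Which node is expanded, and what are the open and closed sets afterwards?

expanded=(2,2); open=[(1,2) g=5 f=10, (2,1) g=5 f=12, (2,3) g=5 f=10, (3,1) g=4 f=12, (3,3) g=4 f=10, (4,1) g=3 f=12, (4,3) g=3 f=10, (5,1) g=2 f=12, (5,3) g=2 f=10, (6,3) g=1 f=10, (7,2) g=1 f=12]; closed=[(2,2), (3,2), (4,2), (5,2), (6,2)]

step 1: expand (2,2) (f=10, h=6) → closed; open now [(1,2) g=5 f=10, (2,1) g=5 f=12, (2,3) g=5 f=10, (3,1) g=4 f=12, (3,3) g=4 f=10, (4,1) g=3 f=12, (4,3) g=3 f=10, (5,1) g=2 f=12, (5,3) g=2 f=10, (6,3) g=1 f=10, (7,2) g=1 f=12]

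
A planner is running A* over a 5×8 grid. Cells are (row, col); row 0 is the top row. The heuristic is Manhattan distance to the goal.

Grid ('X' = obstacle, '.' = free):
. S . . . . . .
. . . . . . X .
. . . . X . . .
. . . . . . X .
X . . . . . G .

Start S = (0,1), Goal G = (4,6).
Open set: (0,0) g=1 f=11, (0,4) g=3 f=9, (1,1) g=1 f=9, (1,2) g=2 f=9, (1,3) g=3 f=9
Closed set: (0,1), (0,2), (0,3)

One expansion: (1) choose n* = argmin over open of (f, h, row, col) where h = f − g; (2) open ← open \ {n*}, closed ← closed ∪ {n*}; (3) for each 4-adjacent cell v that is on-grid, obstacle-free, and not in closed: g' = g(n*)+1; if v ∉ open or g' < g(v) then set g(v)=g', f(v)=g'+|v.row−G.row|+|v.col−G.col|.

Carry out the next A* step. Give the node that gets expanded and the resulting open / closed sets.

step 1: expand (0,4) (f=9, h=6) → closed; open now [(0,0) g=1 f=11, (0,5) g=4 f=9, (1,1) g=1 f=9, (1,2) g=2 f=9, (1,3) g=3 f=9, (1,4) g=4 f=9]

expanded=(0,4); open=[(0,0) g=1 f=11, (0,5) g=4 f=9, (1,1) g=1 f=9, (1,2) g=2 f=9, (1,3) g=3 f=9, (1,4) g=4 f=9]; closed=[(0,1), (0,2), (0,3), (0,4)]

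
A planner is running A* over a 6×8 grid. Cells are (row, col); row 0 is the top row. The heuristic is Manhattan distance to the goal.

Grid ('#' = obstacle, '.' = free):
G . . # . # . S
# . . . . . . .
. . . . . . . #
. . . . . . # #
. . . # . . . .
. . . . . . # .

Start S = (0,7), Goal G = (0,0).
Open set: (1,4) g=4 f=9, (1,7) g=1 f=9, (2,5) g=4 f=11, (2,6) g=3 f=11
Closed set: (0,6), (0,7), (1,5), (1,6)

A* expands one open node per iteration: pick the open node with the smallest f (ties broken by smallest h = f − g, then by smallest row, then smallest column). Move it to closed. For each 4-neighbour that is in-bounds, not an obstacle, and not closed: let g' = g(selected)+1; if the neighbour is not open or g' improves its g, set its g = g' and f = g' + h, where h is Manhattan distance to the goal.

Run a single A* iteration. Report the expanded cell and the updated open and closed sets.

expanded=(1,4); open=[(0,4) g=5 f=9, (1,3) g=5 f=9, (1,7) g=1 f=9, (2,4) g=5 f=11, (2,5) g=4 f=11, (2,6) g=3 f=11]; closed=[(0,6), (0,7), (1,4), (1,5), (1,6)]

step 1: expand (1,4) (f=9, h=5) → closed; open now [(0,4) g=5 f=9, (1,3) g=5 f=9, (1,7) g=1 f=9, (2,4) g=5 f=11, (2,5) g=4 f=11, (2,6) g=3 f=11]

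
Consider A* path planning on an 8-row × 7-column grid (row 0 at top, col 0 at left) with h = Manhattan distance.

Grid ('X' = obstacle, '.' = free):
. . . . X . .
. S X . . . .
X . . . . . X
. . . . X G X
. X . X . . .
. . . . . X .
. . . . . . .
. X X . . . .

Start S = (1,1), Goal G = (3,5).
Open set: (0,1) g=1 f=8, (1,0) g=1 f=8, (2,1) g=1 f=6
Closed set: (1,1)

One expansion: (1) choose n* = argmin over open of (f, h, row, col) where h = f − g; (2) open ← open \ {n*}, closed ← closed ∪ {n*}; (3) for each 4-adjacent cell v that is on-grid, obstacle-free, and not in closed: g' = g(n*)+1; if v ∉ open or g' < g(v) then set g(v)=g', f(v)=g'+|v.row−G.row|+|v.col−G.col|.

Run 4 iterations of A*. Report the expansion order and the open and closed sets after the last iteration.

order=[(2,1) → (2,2) → (2,3) → (2,4)]; open=[(0,1) g=1 f=8, (1,0) g=1 f=8, (1,3) g=4 f=8, (1,4) g=5 f=8, (2,5) g=5 f=6, (3,1) g=2 f=6, (3,2) g=3 f=6, (3,3) g=4 f=6]; closed=[(1,1), (2,1), (2,2), (2,3), (2,4)]

step 1: expand (2,1) (f=6, h=5) → closed; open now [(0,1) g=1 f=8, (1,0) g=1 f=8, (2,2) g=2 f=6, (3,1) g=2 f=6]
step 2: expand (2,2) (f=6, h=4) → closed; open now [(0,1) g=1 f=8, (1,0) g=1 f=8, (2,3) g=3 f=6, (3,1) g=2 f=6, (3,2) g=3 f=6]
step 3: expand (2,3) (f=6, h=3) → closed; open now [(0,1) g=1 f=8, (1,0) g=1 f=8, (1,3) g=4 f=8, (2,4) g=4 f=6, (3,1) g=2 f=6, (3,2) g=3 f=6, (3,3) g=4 f=6]
step 4: expand (2,4) (f=6, h=2) → closed; open now [(0,1) g=1 f=8, (1,0) g=1 f=8, (1,3) g=4 f=8, (1,4) g=5 f=8, (2,5) g=5 f=6, (3,1) g=2 f=6, (3,2) g=3 f=6, (3,3) g=4 f=6]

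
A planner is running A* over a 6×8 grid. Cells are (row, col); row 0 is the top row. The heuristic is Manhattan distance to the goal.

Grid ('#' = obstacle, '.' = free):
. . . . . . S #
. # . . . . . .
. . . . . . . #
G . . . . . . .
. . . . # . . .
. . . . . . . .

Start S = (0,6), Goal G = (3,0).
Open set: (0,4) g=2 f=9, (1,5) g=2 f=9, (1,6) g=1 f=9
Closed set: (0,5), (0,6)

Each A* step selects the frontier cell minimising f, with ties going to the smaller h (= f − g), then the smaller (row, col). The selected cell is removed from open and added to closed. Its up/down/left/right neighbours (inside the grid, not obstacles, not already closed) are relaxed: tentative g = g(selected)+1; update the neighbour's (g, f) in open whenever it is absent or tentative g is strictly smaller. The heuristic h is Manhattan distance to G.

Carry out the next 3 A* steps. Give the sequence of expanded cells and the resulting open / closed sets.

step 1: expand (0,4) (f=9, h=7) → closed; open now [(0,3) g=3 f=9, (1,4) g=3 f=9, (1,5) g=2 f=9, (1,6) g=1 f=9]
step 2: expand (0,3) (f=9, h=6) → closed; open now [(0,2) g=4 f=9, (1,3) g=4 f=9, (1,4) g=3 f=9, (1,5) g=2 f=9, (1,6) g=1 f=9]
step 3: expand (0,2) (f=9, h=5) → closed; open now [(0,1) g=5 f=9, (1,2) g=5 f=9, (1,3) g=4 f=9, (1,4) g=3 f=9, (1,5) g=2 f=9, (1,6) g=1 f=9]

order=[(0,4) → (0,3) → (0,2)]; open=[(0,1) g=5 f=9, (1,2) g=5 f=9, (1,3) g=4 f=9, (1,4) g=3 f=9, (1,5) g=2 f=9, (1,6) g=1 f=9]; closed=[(0,2), (0,3), (0,4), (0,5), (0,6)]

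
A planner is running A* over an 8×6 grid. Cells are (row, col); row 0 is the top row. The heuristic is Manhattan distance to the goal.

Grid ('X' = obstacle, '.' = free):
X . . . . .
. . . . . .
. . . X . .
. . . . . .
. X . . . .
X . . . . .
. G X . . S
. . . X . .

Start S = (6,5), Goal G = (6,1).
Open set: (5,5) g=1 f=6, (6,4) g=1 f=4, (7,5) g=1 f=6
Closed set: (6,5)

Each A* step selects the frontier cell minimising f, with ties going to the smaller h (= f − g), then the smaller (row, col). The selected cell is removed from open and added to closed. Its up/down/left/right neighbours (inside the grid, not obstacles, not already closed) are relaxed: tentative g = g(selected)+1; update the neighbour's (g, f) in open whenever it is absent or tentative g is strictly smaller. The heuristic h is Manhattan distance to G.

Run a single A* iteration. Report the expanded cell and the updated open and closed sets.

step 1: expand (6,4) (f=4, h=3) → closed; open now [(5,4) g=2 f=6, (5,5) g=1 f=6, (6,3) g=2 f=4, (7,4) g=2 f=6, (7,5) g=1 f=6]

expanded=(6,4); open=[(5,4) g=2 f=6, (5,5) g=1 f=6, (6,3) g=2 f=4, (7,4) g=2 f=6, (7,5) g=1 f=6]; closed=[(6,4), (6,5)]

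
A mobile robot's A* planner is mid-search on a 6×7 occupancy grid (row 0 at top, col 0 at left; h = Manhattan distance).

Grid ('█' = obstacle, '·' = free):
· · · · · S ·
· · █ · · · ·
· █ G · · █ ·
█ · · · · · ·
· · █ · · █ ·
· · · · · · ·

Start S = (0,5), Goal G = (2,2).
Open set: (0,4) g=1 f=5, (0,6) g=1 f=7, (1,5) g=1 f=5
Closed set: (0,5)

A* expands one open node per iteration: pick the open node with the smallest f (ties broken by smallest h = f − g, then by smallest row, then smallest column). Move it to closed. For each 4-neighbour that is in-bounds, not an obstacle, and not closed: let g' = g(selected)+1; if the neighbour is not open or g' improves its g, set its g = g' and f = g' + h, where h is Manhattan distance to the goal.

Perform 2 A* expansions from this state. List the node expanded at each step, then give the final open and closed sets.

order=[(0,4) → (0,3)]; open=[(0,2) g=3 f=5, (0,6) g=1 f=7, (1,3) g=3 f=5, (1,4) g=2 f=5, (1,5) g=1 f=5]; closed=[(0,3), (0,4), (0,5)]

step 1: expand (0,4) (f=5, h=4) → closed; open now [(0,3) g=2 f=5, (0,6) g=1 f=7, (1,4) g=2 f=5, (1,5) g=1 f=5]
step 2: expand (0,3) (f=5, h=3) → closed; open now [(0,2) g=3 f=5, (0,6) g=1 f=7, (1,3) g=3 f=5, (1,4) g=2 f=5, (1,5) g=1 f=5]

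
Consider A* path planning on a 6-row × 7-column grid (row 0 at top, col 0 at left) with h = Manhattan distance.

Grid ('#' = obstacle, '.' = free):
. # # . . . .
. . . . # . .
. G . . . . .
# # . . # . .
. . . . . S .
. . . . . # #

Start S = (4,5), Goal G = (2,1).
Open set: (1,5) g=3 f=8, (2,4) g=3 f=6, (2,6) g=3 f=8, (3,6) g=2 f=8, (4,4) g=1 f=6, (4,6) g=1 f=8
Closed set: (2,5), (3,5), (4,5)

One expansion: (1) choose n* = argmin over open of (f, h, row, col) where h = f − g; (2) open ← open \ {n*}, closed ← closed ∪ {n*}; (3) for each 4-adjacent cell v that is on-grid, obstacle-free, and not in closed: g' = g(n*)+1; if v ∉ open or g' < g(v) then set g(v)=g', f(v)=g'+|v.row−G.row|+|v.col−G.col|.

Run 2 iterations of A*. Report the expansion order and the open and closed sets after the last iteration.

order=[(2,4) → (2,3)]; open=[(1,3) g=5 f=8, (1,5) g=3 f=8, (2,2) g=5 f=6, (2,6) g=3 f=8, (3,3) g=5 f=8, (3,6) g=2 f=8, (4,4) g=1 f=6, (4,6) g=1 f=8]; closed=[(2,3), (2,4), (2,5), (3,5), (4,5)]

step 1: expand (2,4) (f=6, h=3) → closed; open now [(1,5) g=3 f=8, (2,3) g=4 f=6, (2,6) g=3 f=8, (3,6) g=2 f=8, (4,4) g=1 f=6, (4,6) g=1 f=8]
step 2: expand (2,3) (f=6, h=2) → closed; open now [(1,3) g=5 f=8, (1,5) g=3 f=8, (2,2) g=5 f=6, (2,6) g=3 f=8, (3,3) g=5 f=8, (3,6) g=2 f=8, (4,4) g=1 f=6, (4,6) g=1 f=8]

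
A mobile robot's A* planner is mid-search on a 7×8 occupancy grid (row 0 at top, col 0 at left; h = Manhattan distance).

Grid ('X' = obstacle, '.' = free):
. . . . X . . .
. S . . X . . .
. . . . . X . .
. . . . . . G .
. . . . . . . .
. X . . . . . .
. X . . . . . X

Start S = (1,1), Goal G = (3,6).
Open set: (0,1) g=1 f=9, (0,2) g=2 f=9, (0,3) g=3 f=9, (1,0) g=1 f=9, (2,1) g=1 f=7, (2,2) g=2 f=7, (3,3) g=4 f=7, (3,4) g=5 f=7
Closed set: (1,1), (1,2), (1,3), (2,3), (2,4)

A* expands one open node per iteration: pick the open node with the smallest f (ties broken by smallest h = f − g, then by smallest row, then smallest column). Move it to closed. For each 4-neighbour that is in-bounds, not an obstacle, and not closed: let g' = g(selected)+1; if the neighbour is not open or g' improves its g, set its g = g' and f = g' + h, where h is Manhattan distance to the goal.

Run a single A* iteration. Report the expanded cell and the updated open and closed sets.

expanded=(3,4); open=[(0,1) g=1 f=9, (0,2) g=2 f=9, (0,3) g=3 f=9, (1,0) g=1 f=9, (2,1) g=1 f=7, (2,2) g=2 f=7, (3,3) g=4 f=7, (3,5) g=6 f=7, (4,4) g=6 f=9]; closed=[(1,1), (1,2), (1,3), (2,3), (2,4), (3,4)]

step 1: expand (3,4) (f=7, h=2) → closed; open now [(0,1) g=1 f=9, (0,2) g=2 f=9, (0,3) g=3 f=9, (1,0) g=1 f=9, (2,1) g=1 f=7, (2,2) g=2 f=7, (3,3) g=4 f=7, (3,5) g=6 f=7, (4,4) g=6 f=9]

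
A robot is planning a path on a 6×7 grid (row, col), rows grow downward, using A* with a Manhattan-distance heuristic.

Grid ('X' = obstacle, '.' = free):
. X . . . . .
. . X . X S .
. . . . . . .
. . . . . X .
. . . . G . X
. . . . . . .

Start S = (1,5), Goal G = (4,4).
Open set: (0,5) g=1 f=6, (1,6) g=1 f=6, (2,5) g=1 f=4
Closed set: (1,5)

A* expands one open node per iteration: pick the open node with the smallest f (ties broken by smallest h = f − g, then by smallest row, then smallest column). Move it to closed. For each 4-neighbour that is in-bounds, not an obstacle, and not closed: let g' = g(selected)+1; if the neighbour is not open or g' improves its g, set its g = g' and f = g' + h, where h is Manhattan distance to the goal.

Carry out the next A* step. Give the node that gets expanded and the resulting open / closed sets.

expanded=(2,5); open=[(0,5) g=1 f=6, (1,6) g=1 f=6, (2,4) g=2 f=4, (2,6) g=2 f=6]; closed=[(1,5), (2,5)]

step 1: expand (2,5) (f=4, h=3) → closed; open now [(0,5) g=1 f=6, (1,6) g=1 f=6, (2,4) g=2 f=4, (2,6) g=2 f=6]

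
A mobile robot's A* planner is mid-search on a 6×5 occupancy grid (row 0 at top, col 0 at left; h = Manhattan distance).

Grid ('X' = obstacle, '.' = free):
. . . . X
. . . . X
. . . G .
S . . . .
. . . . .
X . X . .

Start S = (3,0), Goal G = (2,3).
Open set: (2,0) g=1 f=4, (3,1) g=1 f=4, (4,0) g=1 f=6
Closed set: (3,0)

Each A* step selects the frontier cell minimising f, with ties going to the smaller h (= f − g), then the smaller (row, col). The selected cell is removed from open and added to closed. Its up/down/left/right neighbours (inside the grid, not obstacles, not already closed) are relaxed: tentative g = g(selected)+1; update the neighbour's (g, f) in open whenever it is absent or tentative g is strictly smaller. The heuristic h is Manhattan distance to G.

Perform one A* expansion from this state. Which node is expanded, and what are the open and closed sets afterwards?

step 1: expand (2,0) (f=4, h=3) → closed; open now [(1,0) g=2 f=6, (2,1) g=2 f=4, (3,1) g=1 f=4, (4,0) g=1 f=6]

expanded=(2,0); open=[(1,0) g=2 f=6, (2,1) g=2 f=4, (3,1) g=1 f=4, (4,0) g=1 f=6]; closed=[(2,0), (3,0)]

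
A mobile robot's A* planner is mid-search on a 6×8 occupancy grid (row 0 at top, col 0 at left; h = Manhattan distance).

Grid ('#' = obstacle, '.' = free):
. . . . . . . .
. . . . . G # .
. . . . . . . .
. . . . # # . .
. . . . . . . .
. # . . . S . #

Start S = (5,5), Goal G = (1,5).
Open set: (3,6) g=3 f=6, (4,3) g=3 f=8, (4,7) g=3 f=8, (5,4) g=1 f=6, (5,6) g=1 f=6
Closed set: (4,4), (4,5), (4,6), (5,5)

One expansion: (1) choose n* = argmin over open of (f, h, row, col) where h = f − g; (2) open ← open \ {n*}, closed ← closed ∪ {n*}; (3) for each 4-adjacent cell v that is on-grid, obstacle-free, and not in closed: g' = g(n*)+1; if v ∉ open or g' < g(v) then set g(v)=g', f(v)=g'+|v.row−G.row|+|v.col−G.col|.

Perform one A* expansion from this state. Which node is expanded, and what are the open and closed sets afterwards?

step 1: expand (3,6) (f=6, h=3) → closed; open now [(2,6) g=4 f=6, (3,7) g=4 f=8, (4,3) g=3 f=8, (4,7) g=3 f=8, (5,4) g=1 f=6, (5,6) g=1 f=6]

expanded=(3,6); open=[(2,6) g=4 f=6, (3,7) g=4 f=8, (4,3) g=3 f=8, (4,7) g=3 f=8, (5,4) g=1 f=6, (5,6) g=1 f=6]; closed=[(3,6), (4,4), (4,5), (4,6), (5,5)]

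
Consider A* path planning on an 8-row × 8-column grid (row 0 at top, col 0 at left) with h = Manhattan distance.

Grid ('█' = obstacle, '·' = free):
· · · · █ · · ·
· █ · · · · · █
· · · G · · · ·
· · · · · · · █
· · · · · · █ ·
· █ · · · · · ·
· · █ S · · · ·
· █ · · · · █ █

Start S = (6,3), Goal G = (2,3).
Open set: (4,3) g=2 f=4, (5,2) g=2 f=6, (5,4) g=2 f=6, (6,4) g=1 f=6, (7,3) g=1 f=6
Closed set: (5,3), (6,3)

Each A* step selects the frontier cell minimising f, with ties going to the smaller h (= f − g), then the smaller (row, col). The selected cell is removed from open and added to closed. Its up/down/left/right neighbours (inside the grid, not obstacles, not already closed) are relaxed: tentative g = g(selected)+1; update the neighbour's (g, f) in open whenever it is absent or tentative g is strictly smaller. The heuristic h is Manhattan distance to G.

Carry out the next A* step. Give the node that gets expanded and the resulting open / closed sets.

step 1: expand (4,3) (f=4, h=2) → closed; open now [(3,3) g=3 f=4, (4,2) g=3 f=6, (4,4) g=3 f=6, (5,2) g=2 f=6, (5,4) g=2 f=6, (6,4) g=1 f=6, (7,3) g=1 f=6]

expanded=(4,3); open=[(3,3) g=3 f=4, (4,2) g=3 f=6, (4,4) g=3 f=6, (5,2) g=2 f=6, (5,4) g=2 f=6, (6,4) g=1 f=6, (7,3) g=1 f=6]; closed=[(4,3), (5,3), (6,3)]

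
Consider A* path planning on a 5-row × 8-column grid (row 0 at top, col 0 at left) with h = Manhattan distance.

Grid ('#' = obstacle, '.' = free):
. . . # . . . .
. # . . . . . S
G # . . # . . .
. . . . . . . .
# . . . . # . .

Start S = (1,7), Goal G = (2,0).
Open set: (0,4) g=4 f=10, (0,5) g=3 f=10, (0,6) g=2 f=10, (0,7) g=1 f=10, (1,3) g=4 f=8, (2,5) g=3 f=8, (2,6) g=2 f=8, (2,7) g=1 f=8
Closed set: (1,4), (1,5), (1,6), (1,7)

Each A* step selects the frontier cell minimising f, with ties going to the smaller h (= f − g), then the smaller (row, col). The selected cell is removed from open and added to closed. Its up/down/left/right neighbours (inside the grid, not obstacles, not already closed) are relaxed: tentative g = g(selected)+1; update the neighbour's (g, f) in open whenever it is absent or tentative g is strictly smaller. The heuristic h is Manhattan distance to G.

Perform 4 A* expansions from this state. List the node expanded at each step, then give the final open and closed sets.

order=[(1,3) → (1,2) → (2,2) → (2,3)]; open=[(0,2) g=6 f=10, (0,4) g=4 f=10, (0,5) g=3 f=10, (0,6) g=2 f=10, (0,7) g=1 f=10, (2,5) g=3 f=8, (2,6) g=2 f=8, (2,7) g=1 f=8, (3,2) g=7 f=10, (3,3) g=6 f=10]; closed=[(1,2), (1,3), (1,4), (1,5), (1,6), (1,7), (2,2), (2,3)]

step 1: expand (1,3) (f=8, h=4) → closed; open now [(0,4) g=4 f=10, (0,5) g=3 f=10, (0,6) g=2 f=10, (0,7) g=1 f=10, (1,2) g=5 f=8, (2,3) g=5 f=8, (2,5) g=3 f=8, (2,6) g=2 f=8, (2,7) g=1 f=8]
step 2: expand (1,2) (f=8, h=3) → closed; open now [(0,2) g=6 f=10, (0,4) g=4 f=10, (0,5) g=3 f=10, (0,6) g=2 f=10, (0,7) g=1 f=10, (2,2) g=6 f=8, (2,3) g=5 f=8, (2,5) g=3 f=8, (2,6) g=2 f=8, (2,7) g=1 f=8]
step 3: expand (2,2) (f=8, h=2) → closed; open now [(0,2) g=6 f=10, (0,4) g=4 f=10, (0,5) g=3 f=10, (0,6) g=2 f=10, (0,7) g=1 f=10, (2,3) g=5 f=8, (2,5) g=3 f=8, (2,6) g=2 f=8, (2,7) g=1 f=8, (3,2) g=7 f=10]
step 4: expand (2,3) (f=8, h=3) → closed; open now [(0,2) g=6 f=10, (0,4) g=4 f=10, (0,5) g=3 f=10, (0,6) g=2 f=10, (0,7) g=1 f=10, (2,5) g=3 f=8, (2,6) g=2 f=8, (2,7) g=1 f=8, (3,2) g=7 f=10, (3,3) g=6 f=10]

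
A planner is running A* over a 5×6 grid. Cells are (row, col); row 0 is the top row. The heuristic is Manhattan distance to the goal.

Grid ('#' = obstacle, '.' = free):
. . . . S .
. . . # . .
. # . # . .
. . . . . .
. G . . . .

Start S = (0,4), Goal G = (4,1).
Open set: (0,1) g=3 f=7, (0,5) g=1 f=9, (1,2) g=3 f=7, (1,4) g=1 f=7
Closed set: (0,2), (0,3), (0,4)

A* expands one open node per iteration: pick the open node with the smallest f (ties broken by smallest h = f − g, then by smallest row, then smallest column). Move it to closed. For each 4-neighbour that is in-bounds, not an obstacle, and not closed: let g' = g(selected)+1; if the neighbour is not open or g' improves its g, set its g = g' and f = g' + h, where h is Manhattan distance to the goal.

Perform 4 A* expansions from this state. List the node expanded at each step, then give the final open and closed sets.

step 1: expand (0,1) (f=7, h=4) → closed; open now [(0,0) g=4 f=9, (0,5) g=1 f=9, (1,1) g=4 f=7, (1,2) g=3 f=7, (1,4) g=1 f=7]
step 2: expand (1,1) (f=7, h=3) → closed; open now [(0,0) g=4 f=9, (0,5) g=1 f=9, (1,0) g=5 f=9, (1,2) g=3 f=7, (1,4) g=1 f=7]
step 3: expand (1,2) (f=7, h=4) → closed; open now [(0,0) g=4 f=9, (0,5) g=1 f=9, (1,0) g=5 f=9, (1,4) g=1 f=7, (2,2) g=4 f=7]
step 4: expand (2,2) (f=7, h=3) → closed; open now [(0,0) g=4 f=9, (0,5) g=1 f=9, (1,0) g=5 f=9, (1,4) g=1 f=7, (3,2) g=5 f=7]

order=[(0,1) → (1,1) → (1,2) → (2,2)]; open=[(0,0) g=4 f=9, (0,5) g=1 f=9, (1,0) g=5 f=9, (1,4) g=1 f=7, (3,2) g=5 f=7]; closed=[(0,1), (0,2), (0,3), (0,4), (1,1), (1,2), (2,2)]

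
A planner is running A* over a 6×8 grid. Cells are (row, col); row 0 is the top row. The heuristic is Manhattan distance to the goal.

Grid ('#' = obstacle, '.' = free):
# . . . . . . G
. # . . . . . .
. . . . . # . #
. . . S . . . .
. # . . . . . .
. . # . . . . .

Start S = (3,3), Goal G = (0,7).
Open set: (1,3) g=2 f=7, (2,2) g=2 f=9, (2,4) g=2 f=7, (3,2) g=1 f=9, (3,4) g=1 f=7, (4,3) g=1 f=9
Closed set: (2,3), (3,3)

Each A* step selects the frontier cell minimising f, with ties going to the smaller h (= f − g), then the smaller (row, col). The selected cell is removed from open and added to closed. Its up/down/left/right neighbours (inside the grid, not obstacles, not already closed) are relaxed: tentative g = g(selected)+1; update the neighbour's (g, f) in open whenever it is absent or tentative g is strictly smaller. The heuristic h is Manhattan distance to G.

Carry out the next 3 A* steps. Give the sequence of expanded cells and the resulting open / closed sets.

order=[(1,3) → (0,3) → (0,4)]; open=[(0,2) g=4 f=9, (0,5) g=5 f=7, (1,2) g=3 f=9, (1,4) g=3 f=7, (2,2) g=2 f=9, (2,4) g=2 f=7, (3,2) g=1 f=9, (3,4) g=1 f=7, (4,3) g=1 f=9]; closed=[(0,3), (0,4), (1,3), (2,3), (3,3)]

step 1: expand (1,3) (f=7, h=5) → closed; open now [(0,3) g=3 f=7, (1,2) g=3 f=9, (1,4) g=3 f=7, (2,2) g=2 f=9, (2,4) g=2 f=7, (3,2) g=1 f=9, (3,4) g=1 f=7, (4,3) g=1 f=9]
step 2: expand (0,3) (f=7, h=4) → closed; open now [(0,2) g=4 f=9, (0,4) g=4 f=7, (1,2) g=3 f=9, (1,4) g=3 f=7, (2,2) g=2 f=9, (2,4) g=2 f=7, (3,2) g=1 f=9, (3,4) g=1 f=7, (4,3) g=1 f=9]
step 3: expand (0,4) (f=7, h=3) → closed; open now [(0,2) g=4 f=9, (0,5) g=5 f=7, (1,2) g=3 f=9, (1,4) g=3 f=7, (2,2) g=2 f=9, (2,4) g=2 f=7, (3,2) g=1 f=9, (3,4) g=1 f=7, (4,3) g=1 f=9]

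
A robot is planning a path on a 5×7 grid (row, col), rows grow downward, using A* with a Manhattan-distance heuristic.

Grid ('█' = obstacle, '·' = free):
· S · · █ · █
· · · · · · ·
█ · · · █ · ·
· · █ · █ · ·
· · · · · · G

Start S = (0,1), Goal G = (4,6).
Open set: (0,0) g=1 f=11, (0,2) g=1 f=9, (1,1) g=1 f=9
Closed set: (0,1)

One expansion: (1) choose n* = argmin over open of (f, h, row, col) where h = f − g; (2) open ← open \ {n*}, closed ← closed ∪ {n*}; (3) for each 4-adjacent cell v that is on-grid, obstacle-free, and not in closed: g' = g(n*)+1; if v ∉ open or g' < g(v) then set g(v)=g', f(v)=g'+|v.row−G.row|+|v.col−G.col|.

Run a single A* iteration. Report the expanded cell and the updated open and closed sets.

expanded=(0,2); open=[(0,0) g=1 f=11, (0,3) g=2 f=9, (1,1) g=1 f=9, (1,2) g=2 f=9]; closed=[(0,1), (0,2)]

step 1: expand (0,2) (f=9, h=8) → closed; open now [(0,0) g=1 f=11, (0,3) g=2 f=9, (1,1) g=1 f=9, (1,2) g=2 f=9]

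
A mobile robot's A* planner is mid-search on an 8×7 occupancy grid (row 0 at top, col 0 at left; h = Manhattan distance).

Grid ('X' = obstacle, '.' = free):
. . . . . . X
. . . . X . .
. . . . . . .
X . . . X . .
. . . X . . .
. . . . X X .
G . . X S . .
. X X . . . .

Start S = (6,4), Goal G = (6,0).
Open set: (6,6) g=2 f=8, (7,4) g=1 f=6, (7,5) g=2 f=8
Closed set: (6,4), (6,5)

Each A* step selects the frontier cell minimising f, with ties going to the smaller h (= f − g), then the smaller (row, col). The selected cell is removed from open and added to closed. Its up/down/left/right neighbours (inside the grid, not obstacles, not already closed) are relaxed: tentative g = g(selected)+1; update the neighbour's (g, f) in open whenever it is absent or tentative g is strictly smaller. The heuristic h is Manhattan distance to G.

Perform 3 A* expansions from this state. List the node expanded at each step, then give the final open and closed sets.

order=[(7,4) → (7,3) → (6,6)]; open=[(5,6) g=3 f=10, (7,5) g=2 f=8, (7,6) g=3 f=10]; closed=[(6,4), (6,5), (6,6), (7,3), (7,4)]

step 1: expand (7,4) (f=6, h=5) → closed; open now [(6,6) g=2 f=8, (7,3) g=2 f=6, (7,5) g=2 f=8]
step 2: expand (7,3) (f=6, h=4) → closed; open now [(6,6) g=2 f=8, (7,5) g=2 f=8]
step 3: expand (6,6) (f=8, h=6) → closed; open now [(5,6) g=3 f=10, (7,5) g=2 f=8, (7,6) g=3 f=10]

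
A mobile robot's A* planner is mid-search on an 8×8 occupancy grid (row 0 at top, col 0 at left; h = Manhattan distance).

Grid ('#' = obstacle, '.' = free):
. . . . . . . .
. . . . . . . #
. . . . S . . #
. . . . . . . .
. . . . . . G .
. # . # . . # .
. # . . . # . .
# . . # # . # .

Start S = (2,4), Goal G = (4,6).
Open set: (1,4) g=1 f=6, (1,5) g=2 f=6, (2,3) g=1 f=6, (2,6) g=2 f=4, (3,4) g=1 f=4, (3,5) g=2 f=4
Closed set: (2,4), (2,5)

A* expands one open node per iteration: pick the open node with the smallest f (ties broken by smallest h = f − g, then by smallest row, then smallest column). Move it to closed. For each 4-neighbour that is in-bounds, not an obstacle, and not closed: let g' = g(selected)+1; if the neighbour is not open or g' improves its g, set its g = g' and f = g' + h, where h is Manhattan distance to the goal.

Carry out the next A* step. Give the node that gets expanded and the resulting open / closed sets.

step 1: expand (2,6) (f=4, h=2) → closed; open now [(1,4) g=1 f=6, (1,5) g=2 f=6, (1,6) g=3 f=6, (2,3) g=1 f=6, (3,4) g=1 f=4, (3,5) g=2 f=4, (3,6) g=3 f=4]

expanded=(2,6); open=[(1,4) g=1 f=6, (1,5) g=2 f=6, (1,6) g=3 f=6, (2,3) g=1 f=6, (3,4) g=1 f=4, (3,5) g=2 f=4, (3,6) g=3 f=4]; closed=[(2,4), (2,5), (2,6)]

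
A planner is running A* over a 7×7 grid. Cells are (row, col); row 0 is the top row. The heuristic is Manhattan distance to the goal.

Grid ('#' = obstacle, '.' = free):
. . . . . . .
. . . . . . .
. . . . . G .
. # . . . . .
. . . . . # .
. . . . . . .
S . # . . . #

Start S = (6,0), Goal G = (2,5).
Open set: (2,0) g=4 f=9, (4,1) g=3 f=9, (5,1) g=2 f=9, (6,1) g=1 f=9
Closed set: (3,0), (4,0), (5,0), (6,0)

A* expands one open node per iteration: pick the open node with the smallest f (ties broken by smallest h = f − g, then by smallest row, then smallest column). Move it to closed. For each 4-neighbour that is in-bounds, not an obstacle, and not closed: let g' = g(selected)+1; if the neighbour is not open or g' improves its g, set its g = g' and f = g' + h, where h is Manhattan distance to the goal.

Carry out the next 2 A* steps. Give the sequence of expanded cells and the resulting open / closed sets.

order=[(2,0) → (2,1)]; open=[(1,0) g=5 f=11, (1,1) g=6 f=11, (2,2) g=6 f=9, (4,1) g=3 f=9, (5,1) g=2 f=9, (6,1) g=1 f=9]; closed=[(2,0), (2,1), (3,0), (4,0), (5,0), (6,0)]

step 1: expand (2,0) (f=9, h=5) → closed; open now [(1,0) g=5 f=11, (2,1) g=5 f=9, (4,1) g=3 f=9, (5,1) g=2 f=9, (6,1) g=1 f=9]
step 2: expand (2,1) (f=9, h=4) → closed; open now [(1,0) g=5 f=11, (1,1) g=6 f=11, (2,2) g=6 f=9, (4,1) g=3 f=9, (5,1) g=2 f=9, (6,1) g=1 f=9]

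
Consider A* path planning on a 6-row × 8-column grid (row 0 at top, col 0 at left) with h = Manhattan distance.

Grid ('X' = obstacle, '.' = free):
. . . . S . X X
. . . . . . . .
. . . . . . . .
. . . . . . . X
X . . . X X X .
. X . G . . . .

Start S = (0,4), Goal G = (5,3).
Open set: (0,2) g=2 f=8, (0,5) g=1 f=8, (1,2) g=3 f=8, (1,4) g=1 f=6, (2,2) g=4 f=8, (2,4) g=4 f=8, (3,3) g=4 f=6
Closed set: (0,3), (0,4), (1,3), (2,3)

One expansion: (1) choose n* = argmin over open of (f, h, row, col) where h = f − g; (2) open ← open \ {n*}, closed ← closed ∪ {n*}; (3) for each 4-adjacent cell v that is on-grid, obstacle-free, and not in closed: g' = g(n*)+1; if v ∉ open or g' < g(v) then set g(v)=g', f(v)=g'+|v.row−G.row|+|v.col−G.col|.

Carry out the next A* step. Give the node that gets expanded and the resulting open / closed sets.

step 1: expand (3,3) (f=6, h=2) → closed; open now [(0,2) g=2 f=8, (0,5) g=1 f=8, (1,2) g=3 f=8, (1,4) g=1 f=6, (2,2) g=4 f=8, (2,4) g=4 f=8, (3,2) g=5 f=8, (3,4) g=5 f=8, (4,3) g=5 f=6]

expanded=(3,3); open=[(0,2) g=2 f=8, (0,5) g=1 f=8, (1,2) g=3 f=8, (1,4) g=1 f=6, (2,2) g=4 f=8, (2,4) g=4 f=8, (3,2) g=5 f=8, (3,4) g=5 f=8, (4,3) g=5 f=6]; closed=[(0,3), (0,4), (1,3), (2,3), (3,3)]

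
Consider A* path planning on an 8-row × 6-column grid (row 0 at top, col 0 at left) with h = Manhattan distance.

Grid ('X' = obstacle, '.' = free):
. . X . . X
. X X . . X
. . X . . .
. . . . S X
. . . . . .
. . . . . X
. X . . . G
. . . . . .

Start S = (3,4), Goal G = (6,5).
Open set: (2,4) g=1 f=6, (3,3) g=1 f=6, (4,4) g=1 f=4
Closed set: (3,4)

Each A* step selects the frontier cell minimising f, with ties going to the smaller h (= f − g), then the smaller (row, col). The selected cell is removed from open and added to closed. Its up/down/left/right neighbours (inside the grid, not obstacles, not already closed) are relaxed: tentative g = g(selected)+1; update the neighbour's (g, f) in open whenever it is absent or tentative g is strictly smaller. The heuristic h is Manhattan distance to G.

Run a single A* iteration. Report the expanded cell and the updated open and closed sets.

step 1: expand (4,4) (f=4, h=3) → closed; open now [(2,4) g=1 f=6, (3,3) g=1 f=6, (4,3) g=2 f=6, (4,5) g=2 f=4, (5,4) g=2 f=4]

expanded=(4,4); open=[(2,4) g=1 f=6, (3,3) g=1 f=6, (4,3) g=2 f=6, (4,5) g=2 f=4, (5,4) g=2 f=4]; closed=[(3,4), (4,4)]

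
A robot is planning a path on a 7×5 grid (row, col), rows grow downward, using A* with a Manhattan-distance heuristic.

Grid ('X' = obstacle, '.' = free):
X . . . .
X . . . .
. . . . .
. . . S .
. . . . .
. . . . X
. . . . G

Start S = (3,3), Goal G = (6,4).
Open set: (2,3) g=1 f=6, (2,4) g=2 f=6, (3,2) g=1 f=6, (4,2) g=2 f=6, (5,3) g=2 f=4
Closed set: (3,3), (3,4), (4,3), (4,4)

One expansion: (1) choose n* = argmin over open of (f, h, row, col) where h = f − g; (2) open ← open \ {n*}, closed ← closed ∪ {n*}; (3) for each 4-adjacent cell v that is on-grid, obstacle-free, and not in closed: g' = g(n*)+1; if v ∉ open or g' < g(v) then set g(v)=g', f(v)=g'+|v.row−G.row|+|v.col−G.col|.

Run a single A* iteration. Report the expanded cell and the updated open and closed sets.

step 1: expand (5,3) (f=4, h=2) → closed; open now [(2,3) g=1 f=6, (2,4) g=2 f=6, (3,2) g=1 f=6, (4,2) g=2 f=6, (5,2) g=3 f=6, (6,3) g=3 f=4]

expanded=(5,3); open=[(2,3) g=1 f=6, (2,4) g=2 f=6, (3,2) g=1 f=6, (4,2) g=2 f=6, (5,2) g=3 f=6, (6,3) g=3 f=4]; closed=[(3,3), (3,4), (4,3), (4,4), (5,3)]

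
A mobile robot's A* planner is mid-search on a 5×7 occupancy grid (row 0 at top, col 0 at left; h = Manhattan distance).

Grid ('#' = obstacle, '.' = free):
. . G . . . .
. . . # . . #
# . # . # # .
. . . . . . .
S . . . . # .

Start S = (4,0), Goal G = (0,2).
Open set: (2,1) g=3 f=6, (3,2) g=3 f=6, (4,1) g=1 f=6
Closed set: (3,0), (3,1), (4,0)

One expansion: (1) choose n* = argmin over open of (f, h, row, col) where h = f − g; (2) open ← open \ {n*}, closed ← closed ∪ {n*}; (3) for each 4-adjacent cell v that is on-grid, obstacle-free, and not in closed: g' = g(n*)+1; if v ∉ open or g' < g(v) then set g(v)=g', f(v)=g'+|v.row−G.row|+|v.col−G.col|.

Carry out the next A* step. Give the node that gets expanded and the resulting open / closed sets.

step 1: expand (2,1) (f=6, h=3) → closed; open now [(1,1) g=4 f=6, (3,2) g=3 f=6, (4,1) g=1 f=6]

expanded=(2,1); open=[(1,1) g=4 f=6, (3,2) g=3 f=6, (4,1) g=1 f=6]; closed=[(2,1), (3,0), (3,1), (4,0)]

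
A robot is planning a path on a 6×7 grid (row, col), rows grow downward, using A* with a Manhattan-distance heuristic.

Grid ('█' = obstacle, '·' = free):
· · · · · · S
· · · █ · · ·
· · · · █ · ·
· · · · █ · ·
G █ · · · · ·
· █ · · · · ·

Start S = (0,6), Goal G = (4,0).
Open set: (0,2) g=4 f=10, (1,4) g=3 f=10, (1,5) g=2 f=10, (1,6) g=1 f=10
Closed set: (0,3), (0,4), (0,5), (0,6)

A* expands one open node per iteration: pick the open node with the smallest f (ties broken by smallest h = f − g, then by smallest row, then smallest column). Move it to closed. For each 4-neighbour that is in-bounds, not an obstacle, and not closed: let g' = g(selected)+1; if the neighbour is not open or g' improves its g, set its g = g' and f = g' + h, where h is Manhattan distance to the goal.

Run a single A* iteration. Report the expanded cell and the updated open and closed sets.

step 1: expand (0,2) (f=10, h=6) → closed; open now [(0,1) g=5 f=10, (1,2) g=5 f=10, (1,4) g=3 f=10, (1,5) g=2 f=10, (1,6) g=1 f=10]

expanded=(0,2); open=[(0,1) g=5 f=10, (1,2) g=5 f=10, (1,4) g=3 f=10, (1,5) g=2 f=10, (1,6) g=1 f=10]; closed=[(0,2), (0,3), (0,4), (0,5), (0,6)]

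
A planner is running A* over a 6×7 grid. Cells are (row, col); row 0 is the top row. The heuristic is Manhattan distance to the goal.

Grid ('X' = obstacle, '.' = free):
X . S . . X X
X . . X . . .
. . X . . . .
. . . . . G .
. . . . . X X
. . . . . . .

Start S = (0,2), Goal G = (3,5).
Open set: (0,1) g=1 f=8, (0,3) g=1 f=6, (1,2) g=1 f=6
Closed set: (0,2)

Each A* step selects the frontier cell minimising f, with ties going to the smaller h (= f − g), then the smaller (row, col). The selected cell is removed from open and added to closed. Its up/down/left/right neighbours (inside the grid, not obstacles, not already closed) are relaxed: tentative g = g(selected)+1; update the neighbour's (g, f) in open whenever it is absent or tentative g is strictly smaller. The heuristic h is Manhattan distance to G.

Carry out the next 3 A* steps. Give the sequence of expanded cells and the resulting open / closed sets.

step 1: expand (0,3) (f=6, h=5) → closed; open now [(0,1) g=1 f=8, (0,4) g=2 f=6, (1,2) g=1 f=6]
step 2: expand (0,4) (f=6, h=4) → closed; open now [(0,1) g=1 f=8, (1,2) g=1 f=6, (1,4) g=3 f=6]
step 3: expand (1,4) (f=6, h=3) → closed; open now [(0,1) g=1 f=8, (1,2) g=1 f=6, (1,5) g=4 f=6, (2,4) g=4 f=6]

order=[(0,3) → (0,4) → (1,4)]; open=[(0,1) g=1 f=8, (1,2) g=1 f=6, (1,5) g=4 f=6, (2,4) g=4 f=6]; closed=[(0,2), (0,3), (0,4), (1,4)]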